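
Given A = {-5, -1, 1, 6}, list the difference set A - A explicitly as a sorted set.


A - A = {a - a' : a, a' ∈ A}.
Compute a - a' for each ordered pair (a, a'):
a = -5: -5--5=0, -5--1=-4, -5-1=-6, -5-6=-11
a = -1: -1--5=4, -1--1=0, -1-1=-2, -1-6=-7
a = 1: 1--5=6, 1--1=2, 1-1=0, 1-6=-5
a = 6: 6--5=11, 6--1=7, 6-1=5, 6-6=0
Collecting distinct values (and noting 0 appears from a-a):
A - A = {-11, -7, -6, -5, -4, -2, 0, 2, 4, 5, 6, 7, 11}
|A - A| = 13

A - A = {-11, -7, -6, -5, -4, -2, 0, 2, 4, 5, 6, 7, 11}


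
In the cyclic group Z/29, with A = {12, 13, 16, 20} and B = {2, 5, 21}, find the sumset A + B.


Work in Z/29Z: reduce every sum a + b modulo 29.
Enumerate all 12 pairs:
a = 12: 12+2=14, 12+5=17, 12+21=4
a = 13: 13+2=15, 13+5=18, 13+21=5
a = 16: 16+2=18, 16+5=21, 16+21=8
a = 20: 20+2=22, 20+5=25, 20+21=12
Distinct residues collected: {4, 5, 8, 12, 14, 15, 17, 18, 21, 22, 25}
|A + B| = 11 (out of 29 total residues).

A + B = {4, 5, 8, 12, 14, 15, 17, 18, 21, 22, 25}


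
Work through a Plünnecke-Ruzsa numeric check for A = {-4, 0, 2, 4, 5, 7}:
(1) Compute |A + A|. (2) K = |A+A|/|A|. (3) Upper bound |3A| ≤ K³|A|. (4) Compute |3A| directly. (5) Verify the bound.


|A| = 6.
Step 1: Compute A + A by enumerating all 36 pairs.
A + A = {-8, -4, -2, 0, 1, 2, 3, 4, 5, 6, 7, 8, 9, 10, 11, 12, 14}, so |A + A| = 17.
Step 2: Doubling constant K = |A + A|/|A| = 17/6 = 17/6 ≈ 2.8333.
Step 3: Plünnecke-Ruzsa gives |3A| ≤ K³·|A| = (2.8333)³ · 6 ≈ 136.4722.
Step 4: Compute 3A = A + A + A directly by enumerating all triples (a,b,c) ∈ A³; |3A| = 28.
Step 5: Check 28 ≤ 136.4722? Yes ✓.

K = 17/6, Plünnecke-Ruzsa bound K³|A| ≈ 136.4722, |3A| = 28, inequality holds.


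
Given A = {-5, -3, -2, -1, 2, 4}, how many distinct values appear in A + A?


A + A = {a + a' : a, a' ∈ A}; |A| = 6.
General bounds: 2|A| - 1 ≤ |A + A| ≤ |A|(|A|+1)/2, i.e. 11 ≤ |A + A| ≤ 21.
Lower bound 2|A|-1 is attained iff A is an arithmetic progression.
Enumerate sums a + a' for a ≤ a' (symmetric, so this suffices):
a = -5: -5+-5=-10, -5+-3=-8, -5+-2=-7, -5+-1=-6, -5+2=-3, -5+4=-1
a = -3: -3+-3=-6, -3+-2=-5, -3+-1=-4, -3+2=-1, -3+4=1
a = -2: -2+-2=-4, -2+-1=-3, -2+2=0, -2+4=2
a = -1: -1+-1=-2, -1+2=1, -1+4=3
a = 2: 2+2=4, 2+4=6
a = 4: 4+4=8
Distinct sums: {-10, -8, -7, -6, -5, -4, -3, -2, -1, 0, 1, 2, 3, 4, 6, 8}
|A + A| = 16

|A + A| = 16


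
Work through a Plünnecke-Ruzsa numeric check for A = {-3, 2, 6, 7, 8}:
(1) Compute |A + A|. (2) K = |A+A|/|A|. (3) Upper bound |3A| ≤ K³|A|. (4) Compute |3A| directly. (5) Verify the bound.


|A| = 5.
Step 1: Compute A + A by enumerating all 25 pairs.
A + A = {-6, -1, 3, 4, 5, 8, 9, 10, 12, 13, 14, 15, 16}, so |A + A| = 13.
Step 2: Doubling constant K = |A + A|/|A| = 13/5 = 13/5 ≈ 2.6000.
Step 3: Plünnecke-Ruzsa gives |3A| ≤ K³·|A| = (2.6000)³ · 5 ≈ 87.8800.
Step 4: Compute 3A = A + A + A directly by enumerating all triples (a,b,c) ∈ A³; |3A| = 24.
Step 5: Check 24 ≤ 87.8800? Yes ✓.

K = 13/5, Plünnecke-Ruzsa bound K³|A| ≈ 87.8800, |3A| = 24, inequality holds.


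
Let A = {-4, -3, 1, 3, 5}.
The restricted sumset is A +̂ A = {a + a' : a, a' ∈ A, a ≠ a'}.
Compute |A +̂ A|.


Restricted sumset: A +̂ A = {a + a' : a ∈ A, a' ∈ A, a ≠ a'}.
Equivalently, take A + A and drop any sum 2a that is achievable ONLY as a + a for a ∈ A (i.e. sums representable only with equal summands).
Enumerate pairs (a, a') with a < a' (symmetric, so each unordered pair gives one sum; this covers all a ≠ a'):
  -4 + -3 = -7
  -4 + 1 = -3
  -4 + 3 = -1
  -4 + 5 = 1
  -3 + 1 = -2
  -3 + 3 = 0
  -3 + 5 = 2
  1 + 3 = 4
  1 + 5 = 6
  3 + 5 = 8
Collected distinct sums: {-7, -3, -2, -1, 0, 1, 2, 4, 6, 8}
|A +̂ A| = 10
(Reference bound: |A +̂ A| ≥ 2|A| - 3 for |A| ≥ 2, with |A| = 5 giving ≥ 7.)

|A +̂ A| = 10


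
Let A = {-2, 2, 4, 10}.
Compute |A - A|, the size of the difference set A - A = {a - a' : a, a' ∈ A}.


A - A = {a - a' : a, a' ∈ A}; |A| = 4.
Bounds: 2|A|-1 ≤ |A - A| ≤ |A|² - |A| + 1, i.e. 7 ≤ |A - A| ≤ 13.
Note: 0 ∈ A - A always (from a - a). The set is symmetric: if d ∈ A - A then -d ∈ A - A.
Enumerate nonzero differences d = a - a' with a > a' (then include -d):
Positive differences: {2, 4, 6, 8, 12}
Full difference set: {0} ∪ (positive diffs) ∪ (negative diffs).
|A - A| = 1 + 2·5 = 11 (matches direct enumeration: 11).

|A - A| = 11


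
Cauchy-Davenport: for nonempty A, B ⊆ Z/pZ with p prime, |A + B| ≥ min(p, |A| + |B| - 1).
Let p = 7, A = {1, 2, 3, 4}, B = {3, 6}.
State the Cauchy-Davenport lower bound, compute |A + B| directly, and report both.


Cauchy-Davenport: |A + B| ≥ min(p, |A| + |B| - 1) for A, B nonempty in Z/pZ.
|A| = 4, |B| = 2, p = 7.
CD lower bound = min(7, 4 + 2 - 1) = min(7, 5) = 5.
Compute A + B mod 7 directly:
a = 1: 1+3=4, 1+6=0
a = 2: 2+3=5, 2+6=1
a = 3: 3+3=6, 3+6=2
a = 4: 4+3=0, 4+6=3
A + B = {0, 1, 2, 3, 4, 5, 6}, so |A + B| = 7.
Verify: 7 ≥ 5? Yes ✓.

CD lower bound = 5, actual |A + B| = 7.


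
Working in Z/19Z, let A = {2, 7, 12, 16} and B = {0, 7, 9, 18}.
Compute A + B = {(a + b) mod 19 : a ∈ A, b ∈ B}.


Work in Z/19Z: reduce every sum a + b modulo 19.
Enumerate all 16 pairs:
a = 2: 2+0=2, 2+7=9, 2+9=11, 2+18=1
a = 7: 7+0=7, 7+7=14, 7+9=16, 7+18=6
a = 12: 12+0=12, 12+7=0, 12+9=2, 12+18=11
a = 16: 16+0=16, 16+7=4, 16+9=6, 16+18=15
Distinct residues collected: {0, 1, 2, 4, 6, 7, 9, 11, 12, 14, 15, 16}
|A + B| = 12 (out of 19 total residues).

A + B = {0, 1, 2, 4, 6, 7, 9, 11, 12, 14, 15, 16}


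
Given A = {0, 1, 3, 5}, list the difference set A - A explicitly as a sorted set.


A - A = {a - a' : a, a' ∈ A}.
Compute a - a' for each ordered pair (a, a'):
a = 0: 0-0=0, 0-1=-1, 0-3=-3, 0-5=-5
a = 1: 1-0=1, 1-1=0, 1-3=-2, 1-5=-4
a = 3: 3-0=3, 3-1=2, 3-3=0, 3-5=-2
a = 5: 5-0=5, 5-1=4, 5-3=2, 5-5=0
Collecting distinct values (and noting 0 appears from a-a):
A - A = {-5, -4, -3, -2, -1, 0, 1, 2, 3, 4, 5}
|A - A| = 11

A - A = {-5, -4, -3, -2, -1, 0, 1, 2, 3, 4, 5}


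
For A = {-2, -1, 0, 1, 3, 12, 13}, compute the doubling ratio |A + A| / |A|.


|A| = 7.
Compute A + A by enumerating all 49 pairs.
A + A = {-4, -3, -2, -1, 0, 1, 2, 3, 4, 6, 10, 11, 12, 13, 14, 15, 16, 24, 25, 26}, so |A + A| = 20.
K = |A + A| / |A| = 20/7 (already in lowest terms) ≈ 2.8571.
Reference: AP of size 7 gives K = 13/7 ≈ 1.8571; a fully generic set of size 7 gives K ≈ 4.0000.

|A| = 7, |A + A| = 20, K = 20/7.


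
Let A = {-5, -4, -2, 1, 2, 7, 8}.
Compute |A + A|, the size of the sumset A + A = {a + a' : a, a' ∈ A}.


A + A = {a + a' : a, a' ∈ A}; |A| = 7.
General bounds: 2|A| - 1 ≤ |A + A| ≤ |A|(|A|+1)/2, i.e. 13 ≤ |A + A| ≤ 28.
Lower bound 2|A|-1 is attained iff A is an arithmetic progression.
Enumerate sums a + a' for a ≤ a' (symmetric, so this suffices):
a = -5: -5+-5=-10, -5+-4=-9, -5+-2=-7, -5+1=-4, -5+2=-3, -5+7=2, -5+8=3
a = -4: -4+-4=-8, -4+-2=-6, -4+1=-3, -4+2=-2, -4+7=3, -4+8=4
a = -2: -2+-2=-4, -2+1=-1, -2+2=0, -2+7=5, -2+8=6
a = 1: 1+1=2, 1+2=3, 1+7=8, 1+8=9
a = 2: 2+2=4, 2+7=9, 2+8=10
a = 7: 7+7=14, 7+8=15
a = 8: 8+8=16
Distinct sums: {-10, -9, -8, -7, -6, -4, -3, -2, -1, 0, 2, 3, 4, 5, 6, 8, 9, 10, 14, 15, 16}
|A + A| = 21

|A + A| = 21


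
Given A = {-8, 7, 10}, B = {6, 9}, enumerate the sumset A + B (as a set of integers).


A + B = {a + b : a ∈ A, b ∈ B}.
Enumerate all |A|·|B| = 3·2 = 6 pairs (a, b) and collect distinct sums.
a = -8: -8+6=-2, -8+9=1
a = 7: 7+6=13, 7+9=16
a = 10: 10+6=16, 10+9=19
Collecting distinct sums: A + B = {-2, 1, 13, 16, 19}
|A + B| = 5

A + B = {-2, 1, 13, 16, 19}


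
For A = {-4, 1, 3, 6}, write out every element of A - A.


A - A = {a - a' : a, a' ∈ A}.
Compute a - a' for each ordered pair (a, a'):
a = -4: -4--4=0, -4-1=-5, -4-3=-7, -4-6=-10
a = 1: 1--4=5, 1-1=0, 1-3=-2, 1-6=-5
a = 3: 3--4=7, 3-1=2, 3-3=0, 3-6=-3
a = 6: 6--4=10, 6-1=5, 6-3=3, 6-6=0
Collecting distinct values (and noting 0 appears from a-a):
A - A = {-10, -7, -5, -3, -2, 0, 2, 3, 5, 7, 10}
|A - A| = 11

A - A = {-10, -7, -5, -3, -2, 0, 2, 3, 5, 7, 10}


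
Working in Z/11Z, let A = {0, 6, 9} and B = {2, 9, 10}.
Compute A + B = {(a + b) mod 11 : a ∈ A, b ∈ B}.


Work in Z/11Z: reduce every sum a + b modulo 11.
Enumerate all 9 pairs:
a = 0: 0+2=2, 0+9=9, 0+10=10
a = 6: 6+2=8, 6+9=4, 6+10=5
a = 9: 9+2=0, 9+9=7, 9+10=8
Distinct residues collected: {0, 2, 4, 5, 7, 8, 9, 10}
|A + B| = 8 (out of 11 total residues).

A + B = {0, 2, 4, 5, 7, 8, 9, 10}


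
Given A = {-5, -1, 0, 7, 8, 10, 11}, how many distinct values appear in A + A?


A + A = {a + a' : a, a' ∈ A}; |A| = 7.
General bounds: 2|A| - 1 ≤ |A + A| ≤ |A|(|A|+1)/2, i.e. 13 ≤ |A + A| ≤ 28.
Lower bound 2|A|-1 is attained iff A is an arithmetic progression.
Enumerate sums a + a' for a ≤ a' (symmetric, so this suffices):
a = -5: -5+-5=-10, -5+-1=-6, -5+0=-5, -5+7=2, -5+8=3, -5+10=5, -5+11=6
a = -1: -1+-1=-2, -1+0=-1, -1+7=6, -1+8=7, -1+10=9, -1+11=10
a = 0: 0+0=0, 0+7=7, 0+8=8, 0+10=10, 0+11=11
a = 7: 7+7=14, 7+8=15, 7+10=17, 7+11=18
a = 8: 8+8=16, 8+10=18, 8+11=19
a = 10: 10+10=20, 10+11=21
a = 11: 11+11=22
Distinct sums: {-10, -6, -5, -2, -1, 0, 2, 3, 5, 6, 7, 8, 9, 10, 11, 14, 15, 16, 17, 18, 19, 20, 21, 22}
|A + A| = 24

|A + A| = 24


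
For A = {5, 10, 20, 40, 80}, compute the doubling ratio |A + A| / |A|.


|A| = 5.
Compute A + A by enumerating all 25 pairs.
A + A = {10, 15, 20, 25, 30, 40, 45, 50, 60, 80, 85, 90, 100, 120, 160}, so |A + A| = 15.
K = |A + A| / |A| = 15/5 = 3/1 ≈ 3.0000.
Reference: AP of size 5 gives K = 9/5 ≈ 1.8000; a fully generic set of size 5 gives K ≈ 3.0000.

|A| = 5, |A + A| = 15, K = 15/5 = 3/1.


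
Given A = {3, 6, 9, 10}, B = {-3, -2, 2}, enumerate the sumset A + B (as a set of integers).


A + B = {a + b : a ∈ A, b ∈ B}.
Enumerate all |A|·|B| = 4·3 = 12 pairs (a, b) and collect distinct sums.
a = 3: 3+-3=0, 3+-2=1, 3+2=5
a = 6: 6+-3=3, 6+-2=4, 6+2=8
a = 9: 9+-3=6, 9+-2=7, 9+2=11
a = 10: 10+-3=7, 10+-2=8, 10+2=12
Collecting distinct sums: A + B = {0, 1, 3, 4, 5, 6, 7, 8, 11, 12}
|A + B| = 10

A + B = {0, 1, 3, 4, 5, 6, 7, 8, 11, 12}


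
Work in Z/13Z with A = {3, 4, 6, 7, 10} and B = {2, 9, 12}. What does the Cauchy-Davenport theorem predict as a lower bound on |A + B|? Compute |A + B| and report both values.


Cauchy-Davenport: |A + B| ≥ min(p, |A| + |B| - 1) for A, B nonempty in Z/pZ.
|A| = 5, |B| = 3, p = 13.
CD lower bound = min(13, 5 + 3 - 1) = min(13, 7) = 7.
Compute A + B mod 13 directly:
a = 3: 3+2=5, 3+9=12, 3+12=2
a = 4: 4+2=6, 4+9=0, 4+12=3
a = 6: 6+2=8, 6+9=2, 6+12=5
a = 7: 7+2=9, 7+9=3, 7+12=6
a = 10: 10+2=12, 10+9=6, 10+12=9
A + B = {0, 2, 3, 5, 6, 8, 9, 12}, so |A + B| = 8.
Verify: 8 ≥ 7? Yes ✓.

CD lower bound = 7, actual |A + B| = 8.


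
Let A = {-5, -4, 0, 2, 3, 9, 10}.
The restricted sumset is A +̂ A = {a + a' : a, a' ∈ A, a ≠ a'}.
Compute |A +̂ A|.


Restricted sumset: A +̂ A = {a + a' : a ∈ A, a' ∈ A, a ≠ a'}.
Equivalently, take A + A and drop any sum 2a that is achievable ONLY as a + a for a ∈ A (i.e. sums representable only with equal summands).
Enumerate pairs (a, a') with a < a' (symmetric, so each unordered pair gives one sum; this covers all a ≠ a'):
  -5 + -4 = -9
  -5 + 0 = -5
  -5 + 2 = -3
  -5 + 3 = -2
  -5 + 9 = 4
  -5 + 10 = 5
  -4 + 0 = -4
  -4 + 2 = -2
  -4 + 3 = -1
  -4 + 9 = 5
  -4 + 10 = 6
  0 + 2 = 2
  0 + 3 = 3
  0 + 9 = 9
  0 + 10 = 10
  2 + 3 = 5
  2 + 9 = 11
  2 + 10 = 12
  3 + 9 = 12
  3 + 10 = 13
  9 + 10 = 19
Collected distinct sums: {-9, -5, -4, -3, -2, -1, 2, 3, 4, 5, 6, 9, 10, 11, 12, 13, 19}
|A +̂ A| = 17
(Reference bound: |A +̂ A| ≥ 2|A| - 3 for |A| ≥ 2, with |A| = 7 giving ≥ 11.)

|A +̂ A| = 17


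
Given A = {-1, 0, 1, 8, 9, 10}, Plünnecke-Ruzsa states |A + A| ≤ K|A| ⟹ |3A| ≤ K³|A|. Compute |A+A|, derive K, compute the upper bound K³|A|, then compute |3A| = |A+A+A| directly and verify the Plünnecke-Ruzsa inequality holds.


|A| = 6.
Step 1: Compute A + A by enumerating all 36 pairs.
A + A = {-2, -1, 0, 1, 2, 7, 8, 9, 10, 11, 16, 17, 18, 19, 20}, so |A + A| = 15.
Step 2: Doubling constant K = |A + A|/|A| = 15/6 = 15/6 ≈ 2.5000.
Step 3: Plünnecke-Ruzsa gives |3A| ≤ K³·|A| = (2.5000)³ · 6 ≈ 93.7500.
Step 4: Compute 3A = A + A + A directly by enumerating all triples (a,b,c) ∈ A³; |3A| = 28.
Step 5: Check 28 ≤ 93.7500? Yes ✓.

K = 15/6, Plünnecke-Ruzsa bound K³|A| ≈ 93.7500, |3A| = 28, inequality holds.


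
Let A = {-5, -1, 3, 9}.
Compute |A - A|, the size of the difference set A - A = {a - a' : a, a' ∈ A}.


A - A = {a - a' : a, a' ∈ A}; |A| = 4.
Bounds: 2|A|-1 ≤ |A - A| ≤ |A|² - |A| + 1, i.e. 7 ≤ |A - A| ≤ 13.
Note: 0 ∈ A - A always (from a - a). The set is symmetric: if d ∈ A - A then -d ∈ A - A.
Enumerate nonzero differences d = a - a' with a > a' (then include -d):
Positive differences: {4, 6, 8, 10, 14}
Full difference set: {0} ∪ (positive diffs) ∪ (negative diffs).
|A - A| = 1 + 2·5 = 11 (matches direct enumeration: 11).

|A - A| = 11


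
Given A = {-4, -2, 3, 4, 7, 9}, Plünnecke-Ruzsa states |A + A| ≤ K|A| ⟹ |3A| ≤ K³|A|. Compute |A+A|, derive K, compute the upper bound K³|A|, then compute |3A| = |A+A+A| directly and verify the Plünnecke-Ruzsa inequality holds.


|A| = 6.
Step 1: Compute A + A by enumerating all 36 pairs.
A + A = {-8, -6, -4, -1, 0, 1, 2, 3, 5, 6, 7, 8, 10, 11, 12, 13, 14, 16, 18}, so |A + A| = 19.
Step 2: Doubling constant K = |A + A|/|A| = 19/6 = 19/6 ≈ 3.1667.
Step 3: Plünnecke-Ruzsa gives |3A| ≤ K³·|A| = (3.1667)³ · 6 ≈ 190.5278.
Step 4: Compute 3A = A + A + A directly by enumerating all triples (a,b,c) ∈ A³; |3A| = 35.
Step 5: Check 35 ≤ 190.5278? Yes ✓.

K = 19/6, Plünnecke-Ruzsa bound K³|A| ≈ 190.5278, |3A| = 35, inequality holds.


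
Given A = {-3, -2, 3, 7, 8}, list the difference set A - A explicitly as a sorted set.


A - A = {a - a' : a, a' ∈ A}.
Compute a - a' for each ordered pair (a, a'):
a = -3: -3--3=0, -3--2=-1, -3-3=-6, -3-7=-10, -3-8=-11
a = -2: -2--3=1, -2--2=0, -2-3=-5, -2-7=-9, -2-8=-10
a = 3: 3--3=6, 3--2=5, 3-3=0, 3-7=-4, 3-8=-5
a = 7: 7--3=10, 7--2=9, 7-3=4, 7-7=0, 7-8=-1
a = 8: 8--3=11, 8--2=10, 8-3=5, 8-7=1, 8-8=0
Collecting distinct values (and noting 0 appears from a-a):
A - A = {-11, -10, -9, -6, -5, -4, -1, 0, 1, 4, 5, 6, 9, 10, 11}
|A - A| = 15

A - A = {-11, -10, -9, -6, -5, -4, -1, 0, 1, 4, 5, 6, 9, 10, 11}


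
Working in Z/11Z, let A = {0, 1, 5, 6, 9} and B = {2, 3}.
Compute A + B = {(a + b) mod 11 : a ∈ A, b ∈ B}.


Work in Z/11Z: reduce every sum a + b modulo 11.
Enumerate all 10 pairs:
a = 0: 0+2=2, 0+3=3
a = 1: 1+2=3, 1+3=4
a = 5: 5+2=7, 5+3=8
a = 6: 6+2=8, 6+3=9
a = 9: 9+2=0, 9+3=1
Distinct residues collected: {0, 1, 2, 3, 4, 7, 8, 9}
|A + B| = 8 (out of 11 total residues).

A + B = {0, 1, 2, 3, 4, 7, 8, 9}


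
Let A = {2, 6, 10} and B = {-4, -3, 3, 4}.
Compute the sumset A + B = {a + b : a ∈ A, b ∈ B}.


A + B = {a + b : a ∈ A, b ∈ B}.
Enumerate all |A|·|B| = 3·4 = 12 pairs (a, b) and collect distinct sums.
a = 2: 2+-4=-2, 2+-3=-1, 2+3=5, 2+4=6
a = 6: 6+-4=2, 6+-3=3, 6+3=9, 6+4=10
a = 10: 10+-4=6, 10+-3=7, 10+3=13, 10+4=14
Collecting distinct sums: A + B = {-2, -1, 2, 3, 5, 6, 7, 9, 10, 13, 14}
|A + B| = 11

A + B = {-2, -1, 2, 3, 5, 6, 7, 9, 10, 13, 14}


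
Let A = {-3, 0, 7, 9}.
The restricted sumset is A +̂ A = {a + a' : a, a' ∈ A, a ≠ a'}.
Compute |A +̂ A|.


Restricted sumset: A +̂ A = {a + a' : a ∈ A, a' ∈ A, a ≠ a'}.
Equivalently, take A + A and drop any sum 2a that is achievable ONLY as a + a for a ∈ A (i.e. sums representable only with equal summands).
Enumerate pairs (a, a') with a < a' (symmetric, so each unordered pair gives one sum; this covers all a ≠ a'):
  -3 + 0 = -3
  -3 + 7 = 4
  -3 + 9 = 6
  0 + 7 = 7
  0 + 9 = 9
  7 + 9 = 16
Collected distinct sums: {-3, 4, 6, 7, 9, 16}
|A +̂ A| = 6
(Reference bound: |A +̂ A| ≥ 2|A| - 3 for |A| ≥ 2, with |A| = 4 giving ≥ 5.)

|A +̂ A| = 6


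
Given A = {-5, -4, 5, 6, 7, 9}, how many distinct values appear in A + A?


A + A = {a + a' : a, a' ∈ A}; |A| = 6.
General bounds: 2|A| - 1 ≤ |A + A| ≤ |A|(|A|+1)/2, i.e. 11 ≤ |A + A| ≤ 21.
Lower bound 2|A|-1 is attained iff A is an arithmetic progression.
Enumerate sums a + a' for a ≤ a' (symmetric, so this suffices):
a = -5: -5+-5=-10, -5+-4=-9, -5+5=0, -5+6=1, -5+7=2, -5+9=4
a = -4: -4+-4=-8, -4+5=1, -4+6=2, -4+7=3, -4+9=5
a = 5: 5+5=10, 5+6=11, 5+7=12, 5+9=14
a = 6: 6+6=12, 6+7=13, 6+9=15
a = 7: 7+7=14, 7+9=16
a = 9: 9+9=18
Distinct sums: {-10, -9, -8, 0, 1, 2, 3, 4, 5, 10, 11, 12, 13, 14, 15, 16, 18}
|A + A| = 17

|A + A| = 17


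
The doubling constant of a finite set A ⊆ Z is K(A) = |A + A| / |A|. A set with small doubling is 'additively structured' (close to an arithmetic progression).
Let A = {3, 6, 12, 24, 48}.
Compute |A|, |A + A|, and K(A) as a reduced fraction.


|A| = 5.
Compute A + A by enumerating all 25 pairs.
A + A = {6, 9, 12, 15, 18, 24, 27, 30, 36, 48, 51, 54, 60, 72, 96}, so |A + A| = 15.
K = |A + A| / |A| = 15/5 = 3/1 ≈ 3.0000.
Reference: AP of size 5 gives K = 9/5 ≈ 1.8000; a fully generic set of size 5 gives K ≈ 3.0000.

|A| = 5, |A + A| = 15, K = 15/5 = 3/1.


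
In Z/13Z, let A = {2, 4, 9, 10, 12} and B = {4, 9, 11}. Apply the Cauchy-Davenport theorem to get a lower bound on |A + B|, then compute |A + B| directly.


Cauchy-Davenport: |A + B| ≥ min(p, |A| + |B| - 1) for A, B nonempty in Z/pZ.
|A| = 5, |B| = 3, p = 13.
CD lower bound = min(13, 5 + 3 - 1) = min(13, 7) = 7.
Compute A + B mod 13 directly:
a = 2: 2+4=6, 2+9=11, 2+11=0
a = 4: 4+4=8, 4+9=0, 4+11=2
a = 9: 9+4=0, 9+9=5, 9+11=7
a = 10: 10+4=1, 10+9=6, 10+11=8
a = 12: 12+4=3, 12+9=8, 12+11=10
A + B = {0, 1, 2, 3, 5, 6, 7, 8, 10, 11}, so |A + B| = 10.
Verify: 10 ≥ 7? Yes ✓.

CD lower bound = 7, actual |A + B| = 10.


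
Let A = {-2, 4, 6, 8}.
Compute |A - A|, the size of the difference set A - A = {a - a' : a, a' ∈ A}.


A - A = {a - a' : a, a' ∈ A}; |A| = 4.
Bounds: 2|A|-1 ≤ |A - A| ≤ |A|² - |A| + 1, i.e. 7 ≤ |A - A| ≤ 13.
Note: 0 ∈ A - A always (from a - a). The set is symmetric: if d ∈ A - A then -d ∈ A - A.
Enumerate nonzero differences d = a - a' with a > a' (then include -d):
Positive differences: {2, 4, 6, 8, 10}
Full difference set: {0} ∪ (positive diffs) ∪ (negative diffs).
|A - A| = 1 + 2·5 = 11 (matches direct enumeration: 11).

|A - A| = 11


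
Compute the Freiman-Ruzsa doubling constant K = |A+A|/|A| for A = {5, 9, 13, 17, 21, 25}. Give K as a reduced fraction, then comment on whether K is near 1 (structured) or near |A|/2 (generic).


|A| = 6.
Compute A + A by enumerating all 36 pairs.
A + A = {10, 14, 18, 22, 26, 30, 34, 38, 42, 46, 50}, so |A + A| = 11.
K = |A + A| / |A| = 11/6 (already in lowest terms) ≈ 1.8333.
Reference: AP of size 6 gives K = 11/6 ≈ 1.8333; a fully generic set of size 6 gives K ≈ 3.5000.

|A| = 6, |A + A| = 11, K = 11/6.


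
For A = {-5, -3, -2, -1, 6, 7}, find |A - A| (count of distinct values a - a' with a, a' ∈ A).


A - A = {a - a' : a, a' ∈ A}; |A| = 6.
Bounds: 2|A|-1 ≤ |A - A| ≤ |A|² - |A| + 1, i.e. 11 ≤ |A - A| ≤ 31.
Note: 0 ∈ A - A always (from a - a). The set is symmetric: if d ∈ A - A then -d ∈ A - A.
Enumerate nonzero differences d = a - a' with a > a' (then include -d):
Positive differences: {1, 2, 3, 4, 7, 8, 9, 10, 11, 12}
Full difference set: {0} ∪ (positive diffs) ∪ (negative diffs).
|A - A| = 1 + 2·10 = 21 (matches direct enumeration: 21).

|A - A| = 21


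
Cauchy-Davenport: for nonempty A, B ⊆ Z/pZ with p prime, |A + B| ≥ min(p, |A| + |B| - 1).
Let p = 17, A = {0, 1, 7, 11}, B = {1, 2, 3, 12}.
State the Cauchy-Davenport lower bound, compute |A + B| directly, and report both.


Cauchy-Davenport: |A + B| ≥ min(p, |A| + |B| - 1) for A, B nonempty in Z/pZ.
|A| = 4, |B| = 4, p = 17.
CD lower bound = min(17, 4 + 4 - 1) = min(17, 7) = 7.
Compute A + B mod 17 directly:
a = 0: 0+1=1, 0+2=2, 0+3=3, 0+12=12
a = 1: 1+1=2, 1+2=3, 1+3=4, 1+12=13
a = 7: 7+1=8, 7+2=9, 7+3=10, 7+12=2
a = 11: 11+1=12, 11+2=13, 11+3=14, 11+12=6
A + B = {1, 2, 3, 4, 6, 8, 9, 10, 12, 13, 14}, so |A + B| = 11.
Verify: 11 ≥ 7? Yes ✓.

CD lower bound = 7, actual |A + B| = 11.


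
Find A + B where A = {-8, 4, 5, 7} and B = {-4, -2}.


A + B = {a + b : a ∈ A, b ∈ B}.
Enumerate all |A|·|B| = 4·2 = 8 pairs (a, b) and collect distinct sums.
a = -8: -8+-4=-12, -8+-2=-10
a = 4: 4+-4=0, 4+-2=2
a = 5: 5+-4=1, 5+-2=3
a = 7: 7+-4=3, 7+-2=5
Collecting distinct sums: A + B = {-12, -10, 0, 1, 2, 3, 5}
|A + B| = 7

A + B = {-12, -10, 0, 1, 2, 3, 5}


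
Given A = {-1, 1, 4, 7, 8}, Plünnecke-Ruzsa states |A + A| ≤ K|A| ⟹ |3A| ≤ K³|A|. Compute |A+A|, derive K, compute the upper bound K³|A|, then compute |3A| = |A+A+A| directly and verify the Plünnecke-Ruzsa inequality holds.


|A| = 5.
Step 1: Compute A + A by enumerating all 25 pairs.
A + A = {-2, 0, 2, 3, 5, 6, 7, 8, 9, 11, 12, 14, 15, 16}, so |A + A| = 14.
Step 2: Doubling constant K = |A + A|/|A| = 14/5 = 14/5 ≈ 2.8000.
Step 3: Plünnecke-Ruzsa gives |3A| ≤ K³·|A| = (2.8000)³ · 5 ≈ 109.7600.
Step 4: Compute 3A = A + A + A directly by enumerating all triples (a,b,c) ∈ A³; |3A| = 26.
Step 5: Check 26 ≤ 109.7600? Yes ✓.

K = 14/5, Plünnecke-Ruzsa bound K³|A| ≈ 109.7600, |3A| = 26, inequality holds.


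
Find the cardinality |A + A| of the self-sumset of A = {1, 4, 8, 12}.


A + A = {a + a' : a, a' ∈ A}; |A| = 4.
General bounds: 2|A| - 1 ≤ |A + A| ≤ |A|(|A|+1)/2, i.e. 7 ≤ |A + A| ≤ 10.
Lower bound 2|A|-1 is attained iff A is an arithmetic progression.
Enumerate sums a + a' for a ≤ a' (symmetric, so this suffices):
a = 1: 1+1=2, 1+4=5, 1+8=9, 1+12=13
a = 4: 4+4=8, 4+8=12, 4+12=16
a = 8: 8+8=16, 8+12=20
a = 12: 12+12=24
Distinct sums: {2, 5, 8, 9, 12, 13, 16, 20, 24}
|A + A| = 9

|A + A| = 9


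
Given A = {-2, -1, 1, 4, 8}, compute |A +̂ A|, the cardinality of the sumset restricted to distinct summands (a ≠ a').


Restricted sumset: A +̂ A = {a + a' : a ∈ A, a' ∈ A, a ≠ a'}.
Equivalently, take A + A and drop any sum 2a that is achievable ONLY as a + a for a ∈ A (i.e. sums representable only with equal summands).
Enumerate pairs (a, a') with a < a' (symmetric, so each unordered pair gives one sum; this covers all a ≠ a'):
  -2 + -1 = -3
  -2 + 1 = -1
  -2 + 4 = 2
  -2 + 8 = 6
  -1 + 1 = 0
  -1 + 4 = 3
  -1 + 8 = 7
  1 + 4 = 5
  1 + 8 = 9
  4 + 8 = 12
Collected distinct sums: {-3, -1, 0, 2, 3, 5, 6, 7, 9, 12}
|A +̂ A| = 10
(Reference bound: |A +̂ A| ≥ 2|A| - 3 for |A| ≥ 2, with |A| = 5 giving ≥ 7.)

|A +̂ A| = 10


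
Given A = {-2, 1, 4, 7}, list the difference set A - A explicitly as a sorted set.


A - A = {a - a' : a, a' ∈ A}.
Compute a - a' for each ordered pair (a, a'):
a = -2: -2--2=0, -2-1=-3, -2-4=-6, -2-7=-9
a = 1: 1--2=3, 1-1=0, 1-4=-3, 1-7=-6
a = 4: 4--2=6, 4-1=3, 4-4=0, 4-7=-3
a = 7: 7--2=9, 7-1=6, 7-4=3, 7-7=0
Collecting distinct values (and noting 0 appears from a-a):
A - A = {-9, -6, -3, 0, 3, 6, 9}
|A - A| = 7

A - A = {-9, -6, -3, 0, 3, 6, 9}


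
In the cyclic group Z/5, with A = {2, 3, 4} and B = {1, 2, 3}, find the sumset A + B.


Work in Z/5Z: reduce every sum a + b modulo 5.
Enumerate all 9 pairs:
a = 2: 2+1=3, 2+2=4, 2+3=0
a = 3: 3+1=4, 3+2=0, 3+3=1
a = 4: 4+1=0, 4+2=1, 4+3=2
Distinct residues collected: {0, 1, 2, 3, 4}
|A + B| = 5 (out of 5 total residues).

A + B = {0, 1, 2, 3, 4}


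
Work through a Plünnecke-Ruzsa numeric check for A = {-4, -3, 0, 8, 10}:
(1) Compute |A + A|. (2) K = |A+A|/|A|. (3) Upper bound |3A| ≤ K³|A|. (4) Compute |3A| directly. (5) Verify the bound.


|A| = 5.
Step 1: Compute A + A by enumerating all 25 pairs.
A + A = {-8, -7, -6, -4, -3, 0, 4, 5, 6, 7, 8, 10, 16, 18, 20}, so |A + A| = 15.
Step 2: Doubling constant K = |A + A|/|A| = 15/5 = 15/5 ≈ 3.0000.
Step 3: Plünnecke-Ruzsa gives |3A| ≤ K³·|A| = (3.0000)³ · 5 ≈ 135.0000.
Step 4: Compute 3A = A + A + A directly by enumerating all triples (a,b,c) ∈ A³; |3A| = 31.
Step 5: Check 31 ≤ 135.0000? Yes ✓.

K = 15/5, Plünnecke-Ruzsa bound K³|A| ≈ 135.0000, |3A| = 31, inequality holds.


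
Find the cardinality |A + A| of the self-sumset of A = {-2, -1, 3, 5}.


A + A = {a + a' : a, a' ∈ A}; |A| = 4.
General bounds: 2|A| - 1 ≤ |A + A| ≤ |A|(|A|+1)/2, i.e. 7 ≤ |A + A| ≤ 10.
Lower bound 2|A|-1 is attained iff A is an arithmetic progression.
Enumerate sums a + a' for a ≤ a' (symmetric, so this suffices):
a = -2: -2+-2=-4, -2+-1=-3, -2+3=1, -2+5=3
a = -1: -1+-1=-2, -1+3=2, -1+5=4
a = 3: 3+3=6, 3+5=8
a = 5: 5+5=10
Distinct sums: {-4, -3, -2, 1, 2, 3, 4, 6, 8, 10}
|A + A| = 10

|A + A| = 10


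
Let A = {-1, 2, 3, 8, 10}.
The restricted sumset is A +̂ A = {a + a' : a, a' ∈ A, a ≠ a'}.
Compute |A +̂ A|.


Restricted sumset: A +̂ A = {a + a' : a ∈ A, a' ∈ A, a ≠ a'}.
Equivalently, take A + A and drop any sum 2a that is achievable ONLY as a + a for a ∈ A (i.e. sums representable only with equal summands).
Enumerate pairs (a, a') with a < a' (symmetric, so each unordered pair gives one sum; this covers all a ≠ a'):
  -1 + 2 = 1
  -1 + 3 = 2
  -1 + 8 = 7
  -1 + 10 = 9
  2 + 3 = 5
  2 + 8 = 10
  2 + 10 = 12
  3 + 8 = 11
  3 + 10 = 13
  8 + 10 = 18
Collected distinct sums: {1, 2, 5, 7, 9, 10, 11, 12, 13, 18}
|A +̂ A| = 10
(Reference bound: |A +̂ A| ≥ 2|A| - 3 for |A| ≥ 2, with |A| = 5 giving ≥ 7.)

|A +̂ A| = 10


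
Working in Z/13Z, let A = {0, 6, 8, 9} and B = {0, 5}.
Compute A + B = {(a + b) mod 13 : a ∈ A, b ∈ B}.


Work in Z/13Z: reduce every sum a + b modulo 13.
Enumerate all 8 pairs:
a = 0: 0+0=0, 0+5=5
a = 6: 6+0=6, 6+5=11
a = 8: 8+0=8, 8+5=0
a = 9: 9+0=9, 9+5=1
Distinct residues collected: {0, 1, 5, 6, 8, 9, 11}
|A + B| = 7 (out of 13 total residues).

A + B = {0, 1, 5, 6, 8, 9, 11}


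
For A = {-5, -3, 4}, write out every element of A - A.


A - A = {a - a' : a, a' ∈ A}.
Compute a - a' for each ordered pair (a, a'):
a = -5: -5--5=0, -5--3=-2, -5-4=-9
a = -3: -3--5=2, -3--3=0, -3-4=-7
a = 4: 4--5=9, 4--3=7, 4-4=0
Collecting distinct values (and noting 0 appears from a-a):
A - A = {-9, -7, -2, 0, 2, 7, 9}
|A - A| = 7

A - A = {-9, -7, -2, 0, 2, 7, 9}


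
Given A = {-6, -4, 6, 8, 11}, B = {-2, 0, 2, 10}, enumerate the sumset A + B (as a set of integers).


A + B = {a + b : a ∈ A, b ∈ B}.
Enumerate all |A|·|B| = 5·4 = 20 pairs (a, b) and collect distinct sums.
a = -6: -6+-2=-8, -6+0=-6, -6+2=-4, -6+10=4
a = -4: -4+-2=-6, -4+0=-4, -4+2=-2, -4+10=6
a = 6: 6+-2=4, 6+0=6, 6+2=8, 6+10=16
a = 8: 8+-2=6, 8+0=8, 8+2=10, 8+10=18
a = 11: 11+-2=9, 11+0=11, 11+2=13, 11+10=21
Collecting distinct sums: A + B = {-8, -6, -4, -2, 4, 6, 8, 9, 10, 11, 13, 16, 18, 21}
|A + B| = 14

A + B = {-8, -6, -4, -2, 4, 6, 8, 9, 10, 11, 13, 16, 18, 21}


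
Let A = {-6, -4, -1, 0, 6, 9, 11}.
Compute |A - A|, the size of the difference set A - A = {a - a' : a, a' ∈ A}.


A - A = {a - a' : a, a' ∈ A}; |A| = 7.
Bounds: 2|A|-1 ≤ |A - A| ≤ |A|² - |A| + 1, i.e. 13 ≤ |A - A| ≤ 43.
Note: 0 ∈ A - A always (from a - a). The set is symmetric: if d ∈ A - A then -d ∈ A - A.
Enumerate nonzero differences d = a - a' with a > a' (then include -d):
Positive differences: {1, 2, 3, 4, 5, 6, 7, 9, 10, 11, 12, 13, 15, 17}
Full difference set: {0} ∪ (positive diffs) ∪ (negative diffs).
|A - A| = 1 + 2·14 = 29 (matches direct enumeration: 29).

|A - A| = 29


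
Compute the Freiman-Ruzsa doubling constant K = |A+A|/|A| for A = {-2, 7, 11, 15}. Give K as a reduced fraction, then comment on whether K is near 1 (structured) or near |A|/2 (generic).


|A| = 4.
Compute A + A by enumerating all 16 pairs.
A + A = {-4, 5, 9, 13, 14, 18, 22, 26, 30}, so |A + A| = 9.
K = |A + A| / |A| = 9/4 (already in lowest terms) ≈ 2.2500.
Reference: AP of size 4 gives K = 7/4 ≈ 1.7500; a fully generic set of size 4 gives K ≈ 2.5000.

|A| = 4, |A + A| = 9, K = 9/4.


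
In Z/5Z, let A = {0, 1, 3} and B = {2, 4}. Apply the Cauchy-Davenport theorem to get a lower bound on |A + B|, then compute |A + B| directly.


Cauchy-Davenport: |A + B| ≥ min(p, |A| + |B| - 1) for A, B nonempty in Z/pZ.
|A| = 3, |B| = 2, p = 5.
CD lower bound = min(5, 3 + 2 - 1) = min(5, 4) = 4.
Compute A + B mod 5 directly:
a = 0: 0+2=2, 0+4=4
a = 1: 1+2=3, 1+4=0
a = 3: 3+2=0, 3+4=2
A + B = {0, 2, 3, 4}, so |A + B| = 4.
Verify: 4 ≥ 4? Yes ✓.

CD lower bound = 4, actual |A + B| = 4.


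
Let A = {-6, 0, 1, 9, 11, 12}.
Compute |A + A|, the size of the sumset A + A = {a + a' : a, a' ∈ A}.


A + A = {a + a' : a, a' ∈ A}; |A| = 6.
General bounds: 2|A| - 1 ≤ |A + A| ≤ |A|(|A|+1)/2, i.e. 11 ≤ |A + A| ≤ 21.
Lower bound 2|A|-1 is attained iff A is an arithmetic progression.
Enumerate sums a + a' for a ≤ a' (symmetric, so this suffices):
a = -6: -6+-6=-12, -6+0=-6, -6+1=-5, -6+9=3, -6+11=5, -6+12=6
a = 0: 0+0=0, 0+1=1, 0+9=9, 0+11=11, 0+12=12
a = 1: 1+1=2, 1+9=10, 1+11=12, 1+12=13
a = 9: 9+9=18, 9+11=20, 9+12=21
a = 11: 11+11=22, 11+12=23
a = 12: 12+12=24
Distinct sums: {-12, -6, -5, 0, 1, 2, 3, 5, 6, 9, 10, 11, 12, 13, 18, 20, 21, 22, 23, 24}
|A + A| = 20

|A + A| = 20


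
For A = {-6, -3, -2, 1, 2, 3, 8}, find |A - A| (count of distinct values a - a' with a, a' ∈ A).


A - A = {a - a' : a, a' ∈ A}; |A| = 7.
Bounds: 2|A|-1 ≤ |A - A| ≤ |A|² - |A| + 1, i.e. 13 ≤ |A - A| ≤ 43.
Note: 0 ∈ A - A always (from a - a). The set is symmetric: if d ∈ A - A then -d ∈ A - A.
Enumerate nonzero differences d = a - a' with a > a' (then include -d):
Positive differences: {1, 2, 3, 4, 5, 6, 7, 8, 9, 10, 11, 14}
Full difference set: {0} ∪ (positive diffs) ∪ (negative diffs).
|A - A| = 1 + 2·12 = 25 (matches direct enumeration: 25).

|A - A| = 25


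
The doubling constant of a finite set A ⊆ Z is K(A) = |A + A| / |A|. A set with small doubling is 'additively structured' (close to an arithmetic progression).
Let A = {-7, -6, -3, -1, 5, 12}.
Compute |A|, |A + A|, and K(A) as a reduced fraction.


|A| = 6.
Compute A + A by enumerating all 36 pairs.
A + A = {-14, -13, -12, -10, -9, -8, -7, -6, -4, -2, -1, 2, 4, 5, 6, 9, 10, 11, 17, 24}, so |A + A| = 20.
K = |A + A| / |A| = 20/6 = 10/3 ≈ 3.3333.
Reference: AP of size 6 gives K = 11/6 ≈ 1.8333; a fully generic set of size 6 gives K ≈ 3.5000.

|A| = 6, |A + A| = 20, K = 20/6 = 10/3.


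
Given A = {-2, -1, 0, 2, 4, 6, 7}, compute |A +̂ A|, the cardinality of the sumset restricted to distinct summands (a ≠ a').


Restricted sumset: A +̂ A = {a + a' : a ∈ A, a' ∈ A, a ≠ a'}.
Equivalently, take A + A and drop any sum 2a that is achievable ONLY as a + a for a ∈ A (i.e. sums representable only with equal summands).
Enumerate pairs (a, a') with a < a' (symmetric, so each unordered pair gives one sum; this covers all a ≠ a'):
  -2 + -1 = -3
  -2 + 0 = -2
  -2 + 2 = 0
  -2 + 4 = 2
  -2 + 6 = 4
  -2 + 7 = 5
  -1 + 0 = -1
  -1 + 2 = 1
  -1 + 4 = 3
  -1 + 6 = 5
  -1 + 7 = 6
  0 + 2 = 2
  0 + 4 = 4
  0 + 6 = 6
  0 + 7 = 7
  2 + 4 = 6
  2 + 6 = 8
  2 + 7 = 9
  4 + 6 = 10
  4 + 7 = 11
  6 + 7 = 13
Collected distinct sums: {-3, -2, -1, 0, 1, 2, 3, 4, 5, 6, 7, 8, 9, 10, 11, 13}
|A +̂ A| = 16
(Reference bound: |A +̂ A| ≥ 2|A| - 3 for |A| ≥ 2, with |A| = 7 giving ≥ 11.)

|A +̂ A| = 16


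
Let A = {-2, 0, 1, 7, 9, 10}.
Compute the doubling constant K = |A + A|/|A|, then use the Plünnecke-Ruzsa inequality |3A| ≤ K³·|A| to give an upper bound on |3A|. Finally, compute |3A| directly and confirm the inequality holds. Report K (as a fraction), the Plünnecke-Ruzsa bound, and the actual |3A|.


|A| = 6.
Step 1: Compute A + A by enumerating all 36 pairs.
A + A = {-4, -2, -1, 0, 1, 2, 5, 7, 8, 9, 10, 11, 14, 16, 17, 18, 19, 20}, so |A + A| = 18.
Step 2: Doubling constant K = |A + A|/|A| = 18/6 = 18/6 ≈ 3.0000.
Step 3: Plünnecke-Ruzsa gives |3A| ≤ K³·|A| = (3.0000)³ · 6 ≈ 162.0000.
Step 4: Compute 3A = A + A + A directly by enumerating all triples (a,b,c) ∈ A³; |3A| = 33.
Step 5: Check 33 ≤ 162.0000? Yes ✓.

K = 18/6, Plünnecke-Ruzsa bound K³|A| ≈ 162.0000, |3A| = 33, inequality holds.


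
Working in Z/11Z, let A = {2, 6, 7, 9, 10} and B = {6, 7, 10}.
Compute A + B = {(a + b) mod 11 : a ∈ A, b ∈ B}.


Work in Z/11Z: reduce every sum a + b modulo 11.
Enumerate all 15 pairs:
a = 2: 2+6=8, 2+7=9, 2+10=1
a = 6: 6+6=1, 6+7=2, 6+10=5
a = 7: 7+6=2, 7+7=3, 7+10=6
a = 9: 9+6=4, 9+7=5, 9+10=8
a = 10: 10+6=5, 10+7=6, 10+10=9
Distinct residues collected: {1, 2, 3, 4, 5, 6, 8, 9}
|A + B| = 8 (out of 11 total residues).

A + B = {1, 2, 3, 4, 5, 6, 8, 9}


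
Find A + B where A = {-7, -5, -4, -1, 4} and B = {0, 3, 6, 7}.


A + B = {a + b : a ∈ A, b ∈ B}.
Enumerate all |A|·|B| = 5·4 = 20 pairs (a, b) and collect distinct sums.
a = -7: -7+0=-7, -7+3=-4, -7+6=-1, -7+7=0
a = -5: -5+0=-5, -5+3=-2, -5+6=1, -5+7=2
a = -4: -4+0=-4, -4+3=-1, -4+6=2, -4+7=3
a = -1: -1+0=-1, -1+3=2, -1+6=5, -1+7=6
a = 4: 4+0=4, 4+3=7, 4+6=10, 4+7=11
Collecting distinct sums: A + B = {-7, -5, -4, -2, -1, 0, 1, 2, 3, 4, 5, 6, 7, 10, 11}
|A + B| = 15

A + B = {-7, -5, -4, -2, -1, 0, 1, 2, 3, 4, 5, 6, 7, 10, 11}


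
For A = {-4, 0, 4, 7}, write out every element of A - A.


A - A = {a - a' : a, a' ∈ A}.
Compute a - a' for each ordered pair (a, a'):
a = -4: -4--4=0, -4-0=-4, -4-4=-8, -4-7=-11
a = 0: 0--4=4, 0-0=0, 0-4=-4, 0-7=-7
a = 4: 4--4=8, 4-0=4, 4-4=0, 4-7=-3
a = 7: 7--4=11, 7-0=7, 7-4=3, 7-7=0
Collecting distinct values (and noting 0 appears from a-a):
A - A = {-11, -8, -7, -4, -3, 0, 3, 4, 7, 8, 11}
|A - A| = 11

A - A = {-11, -8, -7, -4, -3, 0, 3, 4, 7, 8, 11}


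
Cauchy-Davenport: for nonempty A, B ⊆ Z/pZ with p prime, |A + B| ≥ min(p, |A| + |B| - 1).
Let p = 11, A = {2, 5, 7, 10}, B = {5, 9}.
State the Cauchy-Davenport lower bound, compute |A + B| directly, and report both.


Cauchy-Davenport: |A + B| ≥ min(p, |A| + |B| - 1) for A, B nonempty in Z/pZ.
|A| = 4, |B| = 2, p = 11.
CD lower bound = min(11, 4 + 2 - 1) = min(11, 5) = 5.
Compute A + B mod 11 directly:
a = 2: 2+5=7, 2+9=0
a = 5: 5+5=10, 5+9=3
a = 7: 7+5=1, 7+9=5
a = 10: 10+5=4, 10+9=8
A + B = {0, 1, 3, 4, 5, 7, 8, 10}, so |A + B| = 8.
Verify: 8 ≥ 5? Yes ✓.

CD lower bound = 5, actual |A + B| = 8.


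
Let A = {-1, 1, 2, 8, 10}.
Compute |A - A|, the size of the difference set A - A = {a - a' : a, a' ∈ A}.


A - A = {a - a' : a, a' ∈ A}; |A| = 5.
Bounds: 2|A|-1 ≤ |A - A| ≤ |A|² - |A| + 1, i.e. 9 ≤ |A - A| ≤ 21.
Note: 0 ∈ A - A always (from a - a). The set is symmetric: if d ∈ A - A then -d ∈ A - A.
Enumerate nonzero differences d = a - a' with a > a' (then include -d):
Positive differences: {1, 2, 3, 6, 7, 8, 9, 11}
Full difference set: {0} ∪ (positive diffs) ∪ (negative diffs).
|A - A| = 1 + 2·8 = 17 (matches direct enumeration: 17).

|A - A| = 17


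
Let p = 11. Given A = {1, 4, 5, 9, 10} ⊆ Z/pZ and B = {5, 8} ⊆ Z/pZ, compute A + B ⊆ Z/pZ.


Work in Z/11Z: reduce every sum a + b modulo 11.
Enumerate all 10 pairs:
a = 1: 1+5=6, 1+8=9
a = 4: 4+5=9, 4+8=1
a = 5: 5+5=10, 5+8=2
a = 9: 9+5=3, 9+8=6
a = 10: 10+5=4, 10+8=7
Distinct residues collected: {1, 2, 3, 4, 6, 7, 9, 10}
|A + B| = 8 (out of 11 total residues).

A + B = {1, 2, 3, 4, 6, 7, 9, 10}


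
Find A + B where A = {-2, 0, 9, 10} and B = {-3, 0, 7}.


A + B = {a + b : a ∈ A, b ∈ B}.
Enumerate all |A|·|B| = 4·3 = 12 pairs (a, b) and collect distinct sums.
a = -2: -2+-3=-5, -2+0=-2, -2+7=5
a = 0: 0+-3=-3, 0+0=0, 0+7=7
a = 9: 9+-3=6, 9+0=9, 9+7=16
a = 10: 10+-3=7, 10+0=10, 10+7=17
Collecting distinct sums: A + B = {-5, -3, -2, 0, 5, 6, 7, 9, 10, 16, 17}
|A + B| = 11

A + B = {-5, -3, -2, 0, 5, 6, 7, 9, 10, 16, 17}


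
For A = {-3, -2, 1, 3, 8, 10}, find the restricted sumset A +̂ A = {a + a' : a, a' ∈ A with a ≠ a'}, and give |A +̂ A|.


Restricted sumset: A +̂ A = {a + a' : a ∈ A, a' ∈ A, a ≠ a'}.
Equivalently, take A + A and drop any sum 2a that is achievable ONLY as a + a for a ∈ A (i.e. sums representable only with equal summands).
Enumerate pairs (a, a') with a < a' (symmetric, so each unordered pair gives one sum; this covers all a ≠ a'):
  -3 + -2 = -5
  -3 + 1 = -2
  -3 + 3 = 0
  -3 + 8 = 5
  -3 + 10 = 7
  -2 + 1 = -1
  -2 + 3 = 1
  -2 + 8 = 6
  -2 + 10 = 8
  1 + 3 = 4
  1 + 8 = 9
  1 + 10 = 11
  3 + 8 = 11
  3 + 10 = 13
  8 + 10 = 18
Collected distinct sums: {-5, -2, -1, 0, 1, 4, 5, 6, 7, 8, 9, 11, 13, 18}
|A +̂ A| = 14
(Reference bound: |A +̂ A| ≥ 2|A| - 3 for |A| ≥ 2, with |A| = 6 giving ≥ 9.)

|A +̂ A| = 14


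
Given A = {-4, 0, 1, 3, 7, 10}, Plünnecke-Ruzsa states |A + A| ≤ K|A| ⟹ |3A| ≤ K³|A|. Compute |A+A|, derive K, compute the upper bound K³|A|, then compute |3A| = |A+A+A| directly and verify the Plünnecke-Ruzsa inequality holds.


|A| = 6.
Step 1: Compute A + A by enumerating all 36 pairs.
A + A = {-8, -4, -3, -1, 0, 1, 2, 3, 4, 6, 7, 8, 10, 11, 13, 14, 17, 20}, so |A + A| = 18.
Step 2: Doubling constant K = |A + A|/|A| = 18/6 = 18/6 ≈ 3.0000.
Step 3: Plünnecke-Ruzsa gives |3A| ≤ K³·|A| = (3.0000)³ · 6 ≈ 162.0000.
Step 4: Compute 3A = A + A + A directly by enumerating all triples (a,b,c) ∈ A³; |3A| = 33.
Step 5: Check 33 ≤ 162.0000? Yes ✓.

K = 18/6, Plünnecke-Ruzsa bound K³|A| ≈ 162.0000, |3A| = 33, inequality holds.


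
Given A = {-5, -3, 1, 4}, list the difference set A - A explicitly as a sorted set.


A - A = {a - a' : a, a' ∈ A}.
Compute a - a' for each ordered pair (a, a'):
a = -5: -5--5=0, -5--3=-2, -5-1=-6, -5-4=-9
a = -3: -3--5=2, -3--3=0, -3-1=-4, -3-4=-7
a = 1: 1--5=6, 1--3=4, 1-1=0, 1-4=-3
a = 4: 4--5=9, 4--3=7, 4-1=3, 4-4=0
Collecting distinct values (and noting 0 appears from a-a):
A - A = {-9, -7, -6, -4, -3, -2, 0, 2, 3, 4, 6, 7, 9}
|A - A| = 13

A - A = {-9, -7, -6, -4, -3, -2, 0, 2, 3, 4, 6, 7, 9}


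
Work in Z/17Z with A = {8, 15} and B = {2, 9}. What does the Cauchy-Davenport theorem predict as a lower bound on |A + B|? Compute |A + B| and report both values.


Cauchy-Davenport: |A + B| ≥ min(p, |A| + |B| - 1) for A, B nonempty in Z/pZ.
|A| = 2, |B| = 2, p = 17.
CD lower bound = min(17, 2 + 2 - 1) = min(17, 3) = 3.
Compute A + B mod 17 directly:
a = 8: 8+2=10, 8+9=0
a = 15: 15+2=0, 15+9=7
A + B = {0, 7, 10}, so |A + B| = 3.
Verify: 3 ≥ 3? Yes ✓.

CD lower bound = 3, actual |A + B| = 3.


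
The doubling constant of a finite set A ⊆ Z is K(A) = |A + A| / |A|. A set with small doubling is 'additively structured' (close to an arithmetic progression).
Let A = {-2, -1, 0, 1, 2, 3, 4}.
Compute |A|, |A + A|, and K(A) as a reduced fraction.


|A| = 7.
Compute A + A by enumerating all 49 pairs.
A + A = {-4, -3, -2, -1, 0, 1, 2, 3, 4, 5, 6, 7, 8}, so |A + A| = 13.
K = |A + A| / |A| = 13/7 (already in lowest terms) ≈ 1.8571.
Reference: AP of size 7 gives K = 13/7 ≈ 1.8571; a fully generic set of size 7 gives K ≈ 4.0000.

|A| = 7, |A + A| = 13, K = 13/7.


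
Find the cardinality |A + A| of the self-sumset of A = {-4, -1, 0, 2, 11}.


A + A = {a + a' : a, a' ∈ A}; |A| = 5.
General bounds: 2|A| - 1 ≤ |A + A| ≤ |A|(|A|+1)/2, i.e. 9 ≤ |A + A| ≤ 15.
Lower bound 2|A|-1 is attained iff A is an arithmetic progression.
Enumerate sums a + a' for a ≤ a' (symmetric, so this suffices):
a = -4: -4+-4=-8, -4+-1=-5, -4+0=-4, -4+2=-2, -4+11=7
a = -1: -1+-1=-2, -1+0=-1, -1+2=1, -1+11=10
a = 0: 0+0=0, 0+2=2, 0+11=11
a = 2: 2+2=4, 2+11=13
a = 11: 11+11=22
Distinct sums: {-8, -5, -4, -2, -1, 0, 1, 2, 4, 7, 10, 11, 13, 22}
|A + A| = 14

|A + A| = 14


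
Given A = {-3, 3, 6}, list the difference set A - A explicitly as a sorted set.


A - A = {a - a' : a, a' ∈ A}.
Compute a - a' for each ordered pair (a, a'):
a = -3: -3--3=0, -3-3=-6, -3-6=-9
a = 3: 3--3=6, 3-3=0, 3-6=-3
a = 6: 6--3=9, 6-3=3, 6-6=0
Collecting distinct values (and noting 0 appears from a-a):
A - A = {-9, -6, -3, 0, 3, 6, 9}
|A - A| = 7

A - A = {-9, -6, -3, 0, 3, 6, 9}


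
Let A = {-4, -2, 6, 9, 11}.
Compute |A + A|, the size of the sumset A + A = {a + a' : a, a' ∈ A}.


A + A = {a + a' : a, a' ∈ A}; |A| = 5.
General bounds: 2|A| - 1 ≤ |A + A| ≤ |A|(|A|+1)/2, i.e. 9 ≤ |A + A| ≤ 15.
Lower bound 2|A|-1 is attained iff A is an arithmetic progression.
Enumerate sums a + a' for a ≤ a' (symmetric, so this suffices):
a = -4: -4+-4=-8, -4+-2=-6, -4+6=2, -4+9=5, -4+11=7
a = -2: -2+-2=-4, -2+6=4, -2+9=7, -2+11=9
a = 6: 6+6=12, 6+9=15, 6+11=17
a = 9: 9+9=18, 9+11=20
a = 11: 11+11=22
Distinct sums: {-8, -6, -4, 2, 4, 5, 7, 9, 12, 15, 17, 18, 20, 22}
|A + A| = 14

|A + A| = 14
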